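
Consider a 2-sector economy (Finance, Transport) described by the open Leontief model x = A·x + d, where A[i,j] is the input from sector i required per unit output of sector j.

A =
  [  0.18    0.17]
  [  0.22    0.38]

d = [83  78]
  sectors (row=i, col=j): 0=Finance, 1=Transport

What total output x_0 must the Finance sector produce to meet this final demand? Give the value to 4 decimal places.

137.4098

Form M = I − A:
  [  0.82   -0.17]
  [ -0.22    0.62]
Leontief inverse L = M⁻¹:
  [  1.3163    0.3609]
  [  0.4671    1.7410]
Total output x = L · d:
  x_0 = 1.3163·83 + 0.3609·78 = 137.4098
  x_1 = 0.4671·83 + 1.7410·78 = 174.5648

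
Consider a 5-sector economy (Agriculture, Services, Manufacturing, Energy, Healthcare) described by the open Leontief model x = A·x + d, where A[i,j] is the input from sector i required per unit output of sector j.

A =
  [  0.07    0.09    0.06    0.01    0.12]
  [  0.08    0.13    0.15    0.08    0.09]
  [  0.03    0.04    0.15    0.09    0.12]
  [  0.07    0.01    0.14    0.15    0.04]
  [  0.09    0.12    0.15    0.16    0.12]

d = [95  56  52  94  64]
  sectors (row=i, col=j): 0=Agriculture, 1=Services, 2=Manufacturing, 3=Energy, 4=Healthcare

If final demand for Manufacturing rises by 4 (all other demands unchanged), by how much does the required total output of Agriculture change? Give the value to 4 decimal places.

Form M = I − A:
  [  0.93   -0.09   -0.06   -0.01   -0.12]
  [ -0.08    0.87   -0.15   -0.08   -0.09]
  [ -0.03   -0.04    0.85   -0.09   -0.12]
  [ -0.07   -0.01   -0.14    0.85   -0.04]
  [ -0.09   -0.12   -0.15   -0.16    0.88]
Leontief inverse L = M⁻¹:
  [  1.1177    0.1500    0.1524    0.0796    0.1922]
  [  0.1451    1.2060    0.2865    0.1814    0.1904]
  [  0.0823    0.0966    1.2649    0.1820    0.2019]
  [  0.1153    0.0521    0.2390    1.2287    0.1095]
  [  0.1691    0.2057    0.3137    0.2873    1.2363]
Total output x = L · d:
  x_0 = 1.1177·95 + 0.1500·56 + 0.1524·52 + 0.0796·94 + 0.1922·64 = 142.2843
  x_1 = 0.1451·95 + 1.2060·56 + 0.2865·52 + 0.1814·94 + 0.1904·64 = 125.4539
  x_2 = 0.0823·95 + 0.0966·56 + 1.2649·52 + 0.1820·94 + 0.2019·64 = 109.0377
  x_3 = 0.1153·95 + 0.0521·56 + 0.2390·52 + 1.2287·94 + 0.1095·64 = 148.8009
  x_4 = 0.1691·95 + 0.2057·56 + 0.3137·52 + 0.2873·94 + 1.2363·64 = 150.0271
Δx_0 = L[0,2] · Δd_2 = 0.1524 · 4 = 0.6096

0.6096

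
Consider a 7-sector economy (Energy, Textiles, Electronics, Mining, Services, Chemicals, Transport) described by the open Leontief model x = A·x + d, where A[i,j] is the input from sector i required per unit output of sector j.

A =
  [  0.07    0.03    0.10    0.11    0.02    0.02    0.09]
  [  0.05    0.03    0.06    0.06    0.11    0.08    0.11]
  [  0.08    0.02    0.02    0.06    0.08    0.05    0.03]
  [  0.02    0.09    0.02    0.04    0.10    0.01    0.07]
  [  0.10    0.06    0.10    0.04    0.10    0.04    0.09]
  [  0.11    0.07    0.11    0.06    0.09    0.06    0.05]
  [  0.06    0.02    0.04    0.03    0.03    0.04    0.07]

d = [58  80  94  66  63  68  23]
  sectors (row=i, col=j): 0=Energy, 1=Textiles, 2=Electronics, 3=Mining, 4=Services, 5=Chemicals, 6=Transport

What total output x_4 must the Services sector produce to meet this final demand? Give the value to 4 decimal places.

Form M = I − A:
  [  0.93   -0.03   -0.10   -0.11   -0.02   -0.02   -0.09]
  [ -0.05    0.97   -0.06   -0.06   -0.11   -0.08   -0.11]
  [ -0.08   -0.02    0.98   -0.06   -0.08   -0.05   -0.03]
  [ -0.02   -0.09   -0.02    0.96   -0.10   -0.01   -0.07]
  [ -0.10   -0.06   -0.10   -0.04    0.90   -0.04   -0.09]
  [ -0.11   -0.07   -0.11   -0.06   -0.09    0.94   -0.05]
  [ -0.06   -0.02   -0.04   -0.03   -0.03   -0.04    0.93]
Leontief inverse L = M⁻¹:
  [  1.1161    0.0620    0.1390    0.1507    0.0709    0.0470    0.1406]
  [  0.1132    1.0693    0.1168    0.1069    0.1728    0.1154    0.1722]
  [  0.1227    0.0490    1.0617    0.0955    0.1235    0.0727    0.0750]
  [  0.0624    0.1169    0.0595    1.0720    0.1478    0.0372    0.1188]
  [  0.1654    0.0979    0.1586    0.0932    1.1642    0.0775    0.1565]
  [  0.1782    0.1116    0.1720    0.1173    0.1598    1.0994    0.1194]
  [  0.0947    0.0408    0.0716    0.0588    0.0628    0.0596    1.1053]
Total output x = L · d:
  x_0 = 1.1161·58 + 0.0620·80 + 0.1390·94 + 0.1507·66 + 0.0709·63 + 0.0470·68 + 0.1406·23 = 103.6049
  x_1 = 0.1132·58 + 1.0693·80 + 0.1168·94 + 0.1069·66 + 0.1728·63 + 0.1154·68 + 0.1722·23 = 132.8387
  x_2 = 0.1227·58 + 0.0490·80 + 1.0617·94 + 0.0955·66 + 0.1235·63 + 0.0727·68 + 0.0750·23 = 131.5875
  x_3 = 0.0624·58 + 0.1169·80 + 0.0595·94 + 1.0720·66 + 0.1478·63 + 0.0372·68 + 0.1188·23 = 103.8881
  x_4 = 0.1654·58 + 0.0979·80 + 0.1586·94 + 0.0932·66 + 1.1642·63 + 0.0775·68 + 0.1565·23 = 120.6968
  x_5 = 0.1782·58 + 0.1116·80 + 0.1720·94 + 0.1173·66 + 0.1598·63 + 1.0994·68 + 0.1194·23 = 130.7509
  x_6 = 0.0947·58 + 0.0408·80 + 0.0716·94 + 0.0588·66 + 0.0628·63 + 0.0596·68 + 1.1053·23 = 52.8002

120.6968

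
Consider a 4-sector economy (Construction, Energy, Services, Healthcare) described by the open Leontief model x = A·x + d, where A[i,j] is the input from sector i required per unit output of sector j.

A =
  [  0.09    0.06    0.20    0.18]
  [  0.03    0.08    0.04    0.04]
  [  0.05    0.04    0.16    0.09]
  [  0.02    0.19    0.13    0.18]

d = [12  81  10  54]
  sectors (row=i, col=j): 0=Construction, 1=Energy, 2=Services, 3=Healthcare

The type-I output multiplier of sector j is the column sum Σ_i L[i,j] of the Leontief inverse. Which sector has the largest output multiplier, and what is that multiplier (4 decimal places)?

Form M = I − A:
  [  0.91   -0.06   -0.20   -0.18]
  [ -0.03    0.92   -0.04   -0.04]
  [ -0.05   -0.04    0.84   -0.09]
  [ -0.02   -0.19   -0.13    0.82]
Leontief inverse L = M⁻¹:
  [  1.1277    0.1473    0.3204    0.2899]
  [  0.0421    1.1077    0.0738    0.0714]
  [  0.0744    0.0909    1.2367    0.1565]
  [  0.0491    0.2747    0.2210    1.2679]
Total output x = L · d:
  x_0 = 1.1277·12 + 0.1473·81 + 0.3204·10 + 0.2899·54 = 44.3268
  x_1 = 0.0421·12 + 1.1077·81 + 0.0738·10 + 0.0714·54 = 94.8190
  x_2 = 0.0744·12 + 0.0909·81 + 1.2367·10 + 0.1565·54 = 29.0779
  x_3 = 0.0491·12 + 0.2747·81 + 0.2210·10 + 1.2679·54 = 93.5150
Output multipliers (column sums of L):
  Construction: 1.2933
  Energy: 1.6206
  Services: 1.8519
  Healthcare: 1.7857

Services (1.8519)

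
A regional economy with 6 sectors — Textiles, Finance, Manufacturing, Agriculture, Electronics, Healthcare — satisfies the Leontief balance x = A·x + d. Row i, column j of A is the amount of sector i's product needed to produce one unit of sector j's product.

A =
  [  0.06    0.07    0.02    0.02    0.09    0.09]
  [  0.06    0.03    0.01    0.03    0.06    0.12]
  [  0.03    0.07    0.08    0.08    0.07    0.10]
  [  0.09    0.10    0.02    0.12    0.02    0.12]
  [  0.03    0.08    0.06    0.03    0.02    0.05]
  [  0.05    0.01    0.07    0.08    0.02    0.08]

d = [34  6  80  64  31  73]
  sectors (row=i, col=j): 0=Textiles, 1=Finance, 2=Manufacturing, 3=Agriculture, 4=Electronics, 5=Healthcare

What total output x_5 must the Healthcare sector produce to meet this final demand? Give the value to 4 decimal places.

101.2872

Form M = I − A:
  [  0.94   -0.07   -0.02   -0.02   -0.09   -0.09]
  [ -0.06    0.97   -0.01   -0.03   -0.06   -0.12]
  [ -0.03   -0.07    0.92   -0.08   -0.07   -0.10]
  [ -0.09   -0.10   -0.02    0.88   -0.02   -0.12]
  [ -0.03   -0.08   -0.06   -0.03    0.98   -0.05]
  [ -0.05   -0.01   -0.07   -0.08   -0.02    0.92]
Leontief inverse L = M⁻¹:
  [  1.0869    0.0972    0.0434    0.0482    0.1126    0.1361]
  [  0.0849    1.0535    0.0320    0.0581    0.0791    0.1611]
  [  0.0660    0.1075    1.1110    0.1243    0.0979    0.1628]
  [  0.1341    0.1398    0.0478    1.1677    0.0520    0.1917]
  [  0.0523    0.1018    0.0782    0.0555    1.0400    0.0907]
  [  0.0778    0.0393    0.0931    0.1155    0.0416    1.1271]
Total output x = L · d:
  x_0 = 1.0869·34 + 0.0972·6 + 0.0434·80 + 0.0482·64 + 0.1126·31 + 0.1361·73 = 57.5246
  x_1 = 0.0849·34 + 1.0535·6 + 0.0320·80 + 0.0581·64 + 0.0791·31 + 0.1611·73 = 29.6932
  x_2 = 0.0660·34 + 0.1075·6 + 1.1110·80 + 0.1243·64 + 0.0979·31 + 0.1628·73 = 114.6431
  x_3 = 0.1341·34 + 0.1398·6 + 0.0478·80 + 1.1677·64 + 0.0520·31 + 0.1917·73 = 99.5624
  x_4 = 0.0523·34 + 0.1018·6 + 0.0782·80 + 0.0555·64 + 1.0400·31 + 0.0907·73 = 51.0520
  x_5 = 0.0778·34 + 0.0393·6 + 0.0931·80 + 0.1155·64 + 0.0416·31 + 1.1271·73 = 101.2872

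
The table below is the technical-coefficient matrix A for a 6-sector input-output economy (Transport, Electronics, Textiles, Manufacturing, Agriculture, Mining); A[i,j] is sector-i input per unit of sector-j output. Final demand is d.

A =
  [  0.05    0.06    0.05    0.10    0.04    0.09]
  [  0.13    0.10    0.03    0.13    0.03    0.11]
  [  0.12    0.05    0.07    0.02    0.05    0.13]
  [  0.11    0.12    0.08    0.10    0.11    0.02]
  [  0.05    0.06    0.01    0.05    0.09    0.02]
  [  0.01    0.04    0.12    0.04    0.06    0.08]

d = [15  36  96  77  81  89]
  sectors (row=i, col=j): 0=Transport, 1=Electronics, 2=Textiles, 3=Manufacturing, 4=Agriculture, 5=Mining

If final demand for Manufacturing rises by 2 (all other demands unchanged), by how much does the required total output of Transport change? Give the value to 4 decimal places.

0.3033

Form M = I − A:
  [  0.95   -0.06   -0.05   -0.10   -0.04   -0.09]
  [ -0.13    0.90   -0.03   -0.13   -0.03   -0.11]
  [ -0.12   -0.05    0.93   -0.02   -0.05   -0.13]
  [ -0.11   -0.12   -0.08    0.90   -0.11   -0.02]
  [ -0.05   -0.06   -0.01   -0.05    0.91   -0.02]
  [ -0.01   -0.04   -0.12   -0.04   -0.06    0.92]
Leontief inverse L = M⁻¹:
  [  1.1033    0.1109    0.0949    0.1516    0.0849    0.1397]
  [  0.2022    1.1711    0.0905    0.2065    0.0892    0.1790]
  [  0.1699    0.0977    1.1192    0.0715    0.0934    0.1900]
  [  0.1889    0.1920    0.1309    1.1761    0.1699    0.0892]
  [  0.0874    0.0967    0.0342    0.0890    1.1220    0.0513]
  [  0.0569    0.0795    0.1589    0.0769    0.0975    1.1283]
Total output x = L · d:
  x_0 = 1.1033·15 + 0.1109·36 + 0.0949·96 + 0.1516·77 + 0.0849·81 + 0.1397·89 = 60.6428
  x_1 = 0.2022·15 + 1.1711·36 + 0.0905·96 + 0.2065·77 + 0.0892·81 + 0.1790·89 = 92.9392
  x_2 = 0.1699·15 + 0.0977·36 + 1.1192·96 + 0.0715·77 + 0.0934·81 + 0.1900·89 = 143.4951
  x_3 = 0.1889·15 + 0.1920·36 + 0.1309·96 + 1.1761·77 + 0.1699·81 + 0.0892·89 = 134.5641
  x_4 = 0.0874·15 + 0.0967·36 + 0.0342·96 + 0.0890·77 + 1.1220·81 + 0.0513·89 = 110.3689
  x_5 = 0.0569·15 + 0.0795·36 + 0.1589·96 + 0.0769·77 + 0.0975·81 + 1.1283·89 = 133.2045
Δx_0 = L[0,3] · Δd_3 = 0.1516 · 2 = 0.3033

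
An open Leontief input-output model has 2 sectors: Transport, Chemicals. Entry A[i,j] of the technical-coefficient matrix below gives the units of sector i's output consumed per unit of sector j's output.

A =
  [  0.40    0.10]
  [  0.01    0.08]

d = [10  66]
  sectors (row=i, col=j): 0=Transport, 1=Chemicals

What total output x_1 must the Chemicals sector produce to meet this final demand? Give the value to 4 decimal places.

Form M = I − A:
  [  0.60   -0.10]
  [ -0.01    0.92]
Leontief inverse L = M⁻¹:
  [  1.6697    0.1815]
  [  0.0181    1.0889]
Total output x = L · d:
  x_0 = 1.6697·10 + 0.1815·66 = 28.6751
  x_1 = 0.0181·10 + 1.0889·66 = 72.0508

72.0508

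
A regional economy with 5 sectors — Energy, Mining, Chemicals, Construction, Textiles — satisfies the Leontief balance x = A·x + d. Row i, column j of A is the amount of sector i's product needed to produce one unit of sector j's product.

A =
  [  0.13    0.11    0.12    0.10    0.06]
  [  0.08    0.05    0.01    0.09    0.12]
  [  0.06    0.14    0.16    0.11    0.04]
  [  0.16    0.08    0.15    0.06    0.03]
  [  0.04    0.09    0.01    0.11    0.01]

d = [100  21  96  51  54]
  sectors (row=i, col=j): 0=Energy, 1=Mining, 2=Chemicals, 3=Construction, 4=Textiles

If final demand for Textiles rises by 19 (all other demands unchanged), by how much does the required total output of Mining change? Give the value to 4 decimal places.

2.8331

Form M = I − A:
  [  0.87   -0.11   -0.12   -0.10   -0.06]
  [ -0.08    0.95   -0.01   -0.09   -0.12]
  [ -0.06   -0.14    0.84   -0.11   -0.04]
  [ -0.16   -0.08   -0.15    0.94   -0.03]
  [ -0.04   -0.09   -0.01   -0.11    0.99]
Leontief inverse L = M⁻¹:
  [  1.2219    0.1991    0.2116    0.1870    0.1124]
  [  0.1392    1.1040    0.0607    0.1451    0.1491]
  [  0.1471    0.2264    1.2500    0.1945    0.0928]
  [  0.2462    0.1681    0.2424    1.1438    0.0798]
  [  0.0909    0.1294    0.0536    0.1498    1.0380]
Total output x = L · d:
  x_0 = 1.2219·100 + 0.1991·21 + 0.2116·96 + 0.1870·51 + 0.1124·54 = 162.2914
  x_1 = 0.1392·100 + 1.1040·21 + 0.0607·96 + 0.1451·51 + 0.1491·54 = 58.3891
  x_2 = 0.1471·100 + 0.2264·21 + 1.2500·96 + 0.1945·51 + 0.0928·54 = 154.3859
  x_3 = 0.2462·100 + 0.1681·21 + 0.2424·96 + 1.1438·51 + 0.0798·54 = 114.0584
  x_4 = 0.0909·100 + 0.1294·21 + 0.0536·96 + 0.1498·51 + 1.0380·54 = 80.6434
Δx_1 = L[1,4] · Δd_4 = 0.1491 · 19 = 2.8331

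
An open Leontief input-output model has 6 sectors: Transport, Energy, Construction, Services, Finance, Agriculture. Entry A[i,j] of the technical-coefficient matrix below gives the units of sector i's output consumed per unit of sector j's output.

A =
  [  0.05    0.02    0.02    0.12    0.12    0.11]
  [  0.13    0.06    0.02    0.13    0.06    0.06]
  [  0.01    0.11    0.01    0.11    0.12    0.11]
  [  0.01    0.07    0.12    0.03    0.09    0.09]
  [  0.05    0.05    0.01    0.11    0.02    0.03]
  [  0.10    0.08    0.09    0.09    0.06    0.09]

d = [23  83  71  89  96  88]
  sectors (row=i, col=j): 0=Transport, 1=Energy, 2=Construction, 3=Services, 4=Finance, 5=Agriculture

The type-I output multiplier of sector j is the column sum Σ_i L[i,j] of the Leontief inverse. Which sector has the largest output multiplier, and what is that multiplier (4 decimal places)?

Services (2.0002)

Form M = I − A:
  [  0.95   -0.02   -0.02   -0.12   -0.12   -0.11]
  [ -0.13    0.94   -0.02   -0.13   -0.06   -0.06]
  [ -0.01   -0.11    0.99   -0.11   -0.12   -0.11]
  [ -0.01   -0.07   -0.12    0.97   -0.09   -0.09]
  [ -0.05   -0.05   -0.01   -0.11    0.98   -0.03]
  [ -0.10   -0.08   -0.09   -0.09   -0.06    0.91]
Leontief inverse L = M⁻¹:
  [  1.0914    0.0680    0.0631    0.1865    0.1729    0.1682]
  [  0.1740    1.1073    0.0631    0.2027    0.1232    0.1258]
  [  0.0622    0.1621    1.0542    0.1844    0.1739    0.1696]
  [  0.0526    0.1208    0.1516    1.1005    0.1424    0.1462]
  [  0.0757    0.0794    0.0383    0.1506    1.0573    0.0688]
  [  0.1516    0.1380    0.1343    0.1753    0.1308    1.1642]
Total output x = L · d:
  x_0 = 1.0914·23 + 0.0680·83 + 0.0631·71 + 0.1865·89 + 0.1729·96 + 0.1682·88 = 83.2235
  x_1 = 0.1740·23 + 1.1073·83 + 0.0631·71 + 0.2027·89 + 0.1232·96 + 0.1258·88 = 141.3240
  x_2 = 0.0622·23 + 0.1621·83 + 1.0542·71 + 0.1844·89 + 0.1739·96 + 0.1696·88 = 137.7711
  x_3 = 0.0526·23 + 0.1208·83 + 0.1516·71 + 1.1005·89 + 0.1424·96 + 0.1462·88 = 146.4914
  x_4 = 0.0757·23 + 0.0794·83 + 0.0383·71 + 0.1506·89 + 1.0573·96 + 0.0688·88 = 132.0121
  x_5 = 0.1516·23 + 0.1380·83 + 0.1343·71 + 0.1753·89 + 0.1308·96 + 1.1642·88 = 155.0908
Output multipliers (column sums of L):
  Transport: 1.6076
  Energy: 1.6757
  Construction: 1.5046
  Services: 2.0002
  Finance: 1.8006
  Agriculture: 1.8428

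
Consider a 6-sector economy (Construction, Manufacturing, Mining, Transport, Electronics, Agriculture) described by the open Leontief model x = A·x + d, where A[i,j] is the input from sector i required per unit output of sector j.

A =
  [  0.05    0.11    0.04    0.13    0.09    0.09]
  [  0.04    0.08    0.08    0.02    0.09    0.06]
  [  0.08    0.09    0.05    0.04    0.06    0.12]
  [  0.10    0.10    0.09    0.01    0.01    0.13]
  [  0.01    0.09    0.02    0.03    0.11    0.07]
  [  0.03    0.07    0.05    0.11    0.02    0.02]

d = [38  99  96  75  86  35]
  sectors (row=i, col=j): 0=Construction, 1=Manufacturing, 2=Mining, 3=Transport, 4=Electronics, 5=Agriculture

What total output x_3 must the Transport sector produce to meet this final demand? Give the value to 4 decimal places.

124.3676

Form M = I − A:
  [  0.95   -0.11   -0.04   -0.13   -0.09   -0.09]
  [ -0.04    0.92   -0.08   -0.02   -0.09   -0.06]
  [ -0.08   -0.09    0.95   -0.04   -0.06   -0.12]
  [ -0.10   -0.10   -0.09    0.99   -0.01   -0.13]
  [ -0.01   -0.09   -0.02   -0.03    0.89   -0.07]
  [ -0.03   -0.07   -0.05   -0.11   -0.02    0.98]
Leontief inverse L = M⁻¹:
  [  1.0924    0.1836    0.0889    0.1723    0.1404    0.1553]
  [  0.0672    1.1325    0.1114    0.0519    0.1318    0.1055]
  [  0.1136    0.1527    1.0895    0.0843    0.1052    0.1719]
  [  0.1356    0.1633    0.1305    1.0585    0.0550    0.1828]
  [  0.0309    0.1346    0.0476    0.0552    1.1465    0.1061]
  [  0.0599    0.1154    0.0819    0.1332    0.0487    1.0641]
Total output x = L · d:
  x_0 = 1.0924·38 + 0.1836·99 + 0.0889·96 + 0.1723·75 + 0.1404·86 + 0.1553·35 = 98.6543
  x_1 = 0.0672·38 + 1.1325·99 + 0.1114·96 + 0.0519·75 + 0.1318·86 + 0.1055·35 = 144.2858
  x_2 = 0.1136·38 + 0.1527·99 + 1.0895·96 + 0.0843·75 + 0.1052·86 + 0.1719·35 = 145.4128
  x_3 = 0.1356·38 + 0.1633·99 + 0.1305·96 + 1.0585·75 + 0.0550·86 + 0.1828·35 = 124.3676
  x_4 = 0.0309·38 + 0.1346·99 + 0.0476·96 + 0.0552·75 + 1.1465·86 + 0.1061·35 = 125.5283
  x_5 = 0.0599·38 + 0.1154·99 + 0.0819·96 + 0.1332·75 + 0.0487·86 + 1.0641·35 = 72.9809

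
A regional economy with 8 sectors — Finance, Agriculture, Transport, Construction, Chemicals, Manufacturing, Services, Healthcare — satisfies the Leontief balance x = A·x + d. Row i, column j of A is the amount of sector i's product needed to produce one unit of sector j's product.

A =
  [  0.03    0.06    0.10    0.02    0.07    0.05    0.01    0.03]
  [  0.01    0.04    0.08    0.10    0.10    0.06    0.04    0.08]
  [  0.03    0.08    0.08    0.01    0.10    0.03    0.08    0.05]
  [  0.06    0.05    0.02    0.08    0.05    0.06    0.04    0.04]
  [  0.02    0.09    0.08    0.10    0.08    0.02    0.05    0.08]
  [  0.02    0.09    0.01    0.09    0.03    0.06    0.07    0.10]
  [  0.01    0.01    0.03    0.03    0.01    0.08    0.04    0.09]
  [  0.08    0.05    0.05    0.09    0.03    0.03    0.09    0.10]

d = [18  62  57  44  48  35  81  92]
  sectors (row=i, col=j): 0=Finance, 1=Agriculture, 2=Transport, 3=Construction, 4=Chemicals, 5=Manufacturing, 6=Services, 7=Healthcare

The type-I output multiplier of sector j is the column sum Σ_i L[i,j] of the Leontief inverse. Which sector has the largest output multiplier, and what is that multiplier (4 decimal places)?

Form M = I − A:
  [  0.97   -0.06   -0.10   -0.02   -0.07   -0.05   -0.01   -0.03]
  [ -0.01    0.96   -0.08   -0.10   -0.10   -0.06   -0.04   -0.08]
  [ -0.03   -0.08    0.92   -0.01   -0.10   -0.03   -0.08   -0.05]
  [ -0.06   -0.05   -0.02    0.92   -0.05   -0.06   -0.04   -0.04]
  [ -0.02   -0.09   -0.08   -0.10    0.92   -0.02   -0.05   -0.08]
  [ -0.02   -0.09   -0.01   -0.09   -0.03    0.94   -0.07   -0.10]
  [ -0.01   -0.01   -0.03   -0.03   -0.01   -0.08    0.96   -0.09]
  [ -0.08   -0.05   -0.05   -0.09   -0.03   -0.03   -0.09    0.90]
Leontief inverse L = M⁻¹:
  [  1.0515    0.1040    0.1416    0.0655    0.1160    0.0805    0.0492    0.0792]
  [  0.0441    1.0967    0.1294    0.1660    0.1549    0.1030    0.0933    0.1481]
  [  0.0555    0.1290    1.1299    0.0659    0.1519    0.0690    0.1264    0.1128]
  [  0.0848    0.0921    0.0582    1.1301    0.0911    0.0958    0.0769    0.0909]
  [  0.0540    0.1447    0.1331    0.1662    1.1383    0.0646    0.1025    0.1481]
  [  0.0515    0.1358    0.0520    0.1524    0.0752    1.1034    0.1167    0.1644]
  [  0.0314    0.0416    0.0550    0.0682    0.0361    0.1068    1.0733    0.1332]
  [  0.1141    0.1001    0.1000    0.1492    0.0805    0.0759    0.1389    1.1655]
Total output x = L · d:
  x_0 = 1.0515·18 + 0.1040·62 + 0.1416·57 + 0.0655·44 + 0.1160·48 + 0.0805·35 + 0.0492·81 + 0.0792·92 = 55.9888
  x_1 = 0.0441·18 + 1.0967·62 + 0.1294·57 + 0.1660·44 + 0.1549·48 + 0.1030·35 + 0.0933·81 + 0.1481·92 = 115.6932
  x_2 = 0.0555·18 + 0.1290·62 + 1.1299·57 + 0.0659·44 + 0.1519·48 + 0.0690·35 + 0.1264·81 + 0.1128·92 = 106.6249
  x_3 = 0.0848·18 + 0.0921·62 + 0.0582·57 + 1.1301·44 + 0.0911·48 + 0.0958·35 + 0.0769·81 + 0.0909·92 = 82.5958
  x_4 = 0.0540·18 + 0.1447·62 + 0.1331·57 + 0.1662·44 + 1.1383·48 + 0.0646·35 + 0.1025·81 + 0.1481·92 = 103.6710
  x_5 = 0.0515·18 + 0.1358·62 + 0.0520·57 + 0.1524·44 + 0.0752·48 + 1.1034·35 + 0.1167·81 + 0.1644·92 = 85.8200
  x_6 = 0.0314·18 + 0.0416·62 + 0.0550·57 + 0.0682·44 + 0.0361·48 + 0.1068·35 + 1.0733·81 + 0.1332·92 = 113.9507
  x_7 = 0.1141·18 + 0.1001·62 + 0.1000·57 + 0.1492·44 + 0.0805·48 + 0.0759·35 + 0.1389·81 + 1.1655·92 = 145.5210
Output multipliers (column sums of L):
  Finance: 1.4869
  Agriculture: 1.8439
  Transport: 1.7994
  Construction: 1.9637
  Chemicals: 1.8441
  Manufacturing: 1.6990
  Services: 1.7771
  Healthcare: 2.0422

Healthcare (2.0422)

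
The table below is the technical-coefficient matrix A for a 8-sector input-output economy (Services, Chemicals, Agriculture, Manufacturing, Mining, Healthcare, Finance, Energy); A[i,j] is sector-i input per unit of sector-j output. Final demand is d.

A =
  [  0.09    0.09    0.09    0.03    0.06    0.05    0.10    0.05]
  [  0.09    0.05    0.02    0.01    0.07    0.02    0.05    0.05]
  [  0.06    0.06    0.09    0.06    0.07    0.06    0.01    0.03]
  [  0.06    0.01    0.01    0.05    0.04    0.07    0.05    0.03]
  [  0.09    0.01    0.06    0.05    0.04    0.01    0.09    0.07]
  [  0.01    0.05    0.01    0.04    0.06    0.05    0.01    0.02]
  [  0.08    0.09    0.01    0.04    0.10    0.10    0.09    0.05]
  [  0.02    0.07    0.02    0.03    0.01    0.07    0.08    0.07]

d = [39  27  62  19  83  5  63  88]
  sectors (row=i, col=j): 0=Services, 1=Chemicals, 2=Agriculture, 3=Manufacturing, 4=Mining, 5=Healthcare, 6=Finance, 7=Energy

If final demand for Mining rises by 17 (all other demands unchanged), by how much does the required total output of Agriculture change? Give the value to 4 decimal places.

Form M = I − A:
  [  0.91   -0.09   -0.09   -0.03   -0.06   -0.05   -0.10   -0.05]
  [ -0.09    0.95   -0.02   -0.01   -0.07   -0.02   -0.05   -0.05]
  [ -0.06   -0.06    0.91   -0.06   -0.07   -0.06   -0.01   -0.03]
  [ -0.06   -0.01   -0.01    0.95   -0.04   -0.07   -0.05   -0.03]
  [ -0.09   -0.01   -0.06   -0.05    0.96   -0.01   -0.09   -0.07]
  [ -0.01   -0.05   -0.01   -0.04   -0.06    0.95   -0.01   -0.02]
  [ -0.08   -0.09   -0.01   -0.04   -0.10   -0.10    0.91   -0.05]
  [ -0.02   -0.07   -0.02   -0.03   -0.01   -0.07   -0.08    0.93]
Leontief inverse L = M⁻¹:
  [  1.1558    0.1476    0.1312    0.0668    0.1196    0.1025    0.1617    0.0964]
  [  0.1343    1.0877    0.0480    0.0332    0.1067    0.0527    0.0953    0.0826]
  [  0.1077    0.0980    1.1231    0.0895    0.1116    0.0966    0.0522    0.0635]
  [  0.0933    0.0401    0.0298    1.0711    0.0712    0.1003    0.0846    0.0548]
  [  0.1392    0.0552    0.0918    0.0794    1.0836    0.0542    0.1408    0.1063]
  [  0.0358    0.0688    0.0241    0.0554    0.0821    1.0689    0.0343    0.0392]
  [  0.1425    0.1429    0.0448    0.0749    0.1561    0.1489    1.1525    0.0961]
  [  0.0567    0.1065    0.0382    0.0519    0.0466    0.1053    0.1177    1.0991]
Total output x = L · d:
  x_0 = 1.1558·39 + 0.1476·27 + 0.1312·62 + 0.0668·19 + 0.1196·83 + 0.1025·5 + 0.1617·63 + 0.0964·88 = 87.5689
  x_1 = 0.1343·39 + 1.0877·27 + 0.0480·62 + 0.0332·19 + 0.1067·83 + 0.0527·5 + 0.0953·63 + 0.0826·88 = 60.5990
  x_2 = 0.1077·39 + 0.0980·27 + 1.1231·62 + 0.0895·19 + 0.1116·83 + 0.0966·5 + 0.0522·63 + 0.0635·88 = 96.7959
  x_3 = 0.0933·39 + 0.0401·27 + 0.0298·62 + 1.0711·19 + 0.0712·83 + 0.1003·5 + 0.0846·63 + 0.0548·88 = 43.4819
  x_4 = 0.1392·39 + 0.0552·27 + 0.0918·62 + 0.0794·19 + 1.0836·83 + 0.0542·5 + 0.1408·63 + 0.1063·88 = 122.5486
  x_5 = 0.0358·39 + 0.0688·27 + 0.0241·62 + 0.0554·19 + 0.0821·83 + 1.0689·5 + 0.0343·63 + 0.0392·88 = 23.5673
  x_6 = 0.1425·39 + 0.1429·27 + 0.0448·62 + 0.0749·19 + 0.1561·83 + 0.1489·5 + 1.1525·63 + 0.0961·88 = 108.3809
  x_7 = 0.0567·39 + 0.1065·27 + 0.0382·62 + 0.0519·19 + 0.0466·83 + 0.1053·5 + 0.1177·63 + 1.0991·88 = 116.9670
Δx_2 = L[2,4] · Δd_4 = 0.1116 · 17 = 1.8977

1.8977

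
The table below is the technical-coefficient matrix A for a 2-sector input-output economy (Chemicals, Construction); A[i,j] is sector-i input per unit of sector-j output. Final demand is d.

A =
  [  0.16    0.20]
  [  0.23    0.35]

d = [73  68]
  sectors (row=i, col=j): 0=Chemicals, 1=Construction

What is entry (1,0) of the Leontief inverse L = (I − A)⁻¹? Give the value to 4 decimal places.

L[1,0] = 0.4600

Form M = I − A:
  [  0.84   -0.20]
  [ -0.23    0.65]
Leontief inverse L = M⁻¹:
  [  1.3000    0.4000]
  [  0.4600    1.6800]
Total output x = L · d:
  x_0 = 1.3000·73 + 0.4000·68 = 122.1000
  x_1 = 0.4600·73 + 1.6800·68 = 147.8200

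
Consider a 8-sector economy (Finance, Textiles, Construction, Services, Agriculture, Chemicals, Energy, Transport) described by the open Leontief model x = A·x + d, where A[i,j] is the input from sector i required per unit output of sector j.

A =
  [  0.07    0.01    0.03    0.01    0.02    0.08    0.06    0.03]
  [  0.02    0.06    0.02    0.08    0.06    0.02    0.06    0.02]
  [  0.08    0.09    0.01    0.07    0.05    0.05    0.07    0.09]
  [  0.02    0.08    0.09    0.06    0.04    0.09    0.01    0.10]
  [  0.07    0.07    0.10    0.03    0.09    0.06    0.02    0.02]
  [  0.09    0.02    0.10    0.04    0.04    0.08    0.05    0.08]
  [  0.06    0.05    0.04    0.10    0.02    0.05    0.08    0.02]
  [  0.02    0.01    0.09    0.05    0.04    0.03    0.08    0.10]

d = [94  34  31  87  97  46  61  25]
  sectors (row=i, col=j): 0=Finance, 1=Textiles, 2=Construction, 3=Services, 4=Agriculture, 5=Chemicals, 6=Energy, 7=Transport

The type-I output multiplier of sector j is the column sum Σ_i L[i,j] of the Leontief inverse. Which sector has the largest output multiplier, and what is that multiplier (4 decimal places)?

Construction (1.8435)

Form M = I − A:
  [  0.93   -0.01   -0.03   -0.01   -0.02   -0.08   -0.06   -0.03]
  [ -0.02    0.94   -0.02   -0.08   -0.06   -0.02   -0.06   -0.02]
  [ -0.08   -0.09    0.99   -0.07   -0.05   -0.05   -0.07   -0.09]
  [ -0.02   -0.08   -0.09    0.94   -0.04   -0.09   -0.01   -0.10]
  [ -0.07   -0.07   -0.10   -0.03    0.91   -0.06   -0.02   -0.02]
  [ -0.09   -0.02   -0.10   -0.04   -0.04    0.92   -0.05   -0.08]
  [ -0.06   -0.05   -0.04   -0.10   -0.02   -0.05    0.92   -0.02]
  [ -0.02   -0.01   -0.09   -0.05   -0.04   -0.03   -0.08    0.90]
Leontief inverse L = M⁻¹:
  [  1.1034    0.0320    0.0624    0.0382    0.0412    0.1134    0.0916    0.0610]
  [  0.0497    1.0927    0.0570    0.1153    0.0881    0.0548    0.0896    0.0533]
  [  0.1238    0.1297    1.0637    0.1187    0.0881    0.0997    0.1183    0.1400]
  [  0.0655    0.1226    0.1440    1.1087    0.0805    0.1382    0.0583    0.1579]
  [  0.1172    0.1117    0.1456    0.0723    1.1290    0.1068    0.0628    0.0650]
  [  0.1410    0.0600    0.1519    0.0865    0.0771    1.1321    0.1006    0.1354]
  [  0.0987    0.0872    0.0834    0.1428    0.0504    0.0951    1.1188    0.0639]
  [  0.0598    0.0473    0.1353    0.0944    0.0724    0.0717    0.1237    1.1489]
Total output x = L · d:
  x_0 = 1.1034·94 + 0.0320·34 + 0.0624·31 + 0.0382·87 + 0.0412·97 + 0.1134·46 + 0.0916·61 + 0.0610·25 = 126.3930
  x_1 = 0.0497·94 + 1.0927·34 + 0.0570·31 + 0.1153·87 + 0.0881·97 + 0.0548·46 + 0.0896·61 + 0.0533·25 = 71.4806
  x_2 = 0.1238·94 + 0.1297·34 + 1.0637·31 + 0.1187·87 + 0.0881·97 + 0.0997·46 + 0.1183·61 + 0.1400·25 = 83.1899
  x_3 = 0.0655·94 + 0.1226·34 + 0.1440·31 + 1.1087·87 + 0.0805·97 + 0.1382·46 + 0.0583·61 + 0.1579·25 = 132.9081
  x_4 = 0.1172·94 + 0.1117·34 + 0.1456·31 + 0.0723·87 + 1.1290·97 + 0.1068·46 + 0.0628·61 + 0.0650·25 = 145.5001
  x_5 = 0.1410·94 + 0.0600·34 + 0.1519·31 + 0.0865·87 + 0.0771·97 + 1.1321·46 + 0.1006·61 + 0.1354·25 = 96.6039
  x_6 = 0.0987·94 + 0.0872·34 + 0.0834·31 + 0.1428·87 + 0.0504·97 + 0.0951·46 + 1.1188·61 + 0.0639·25 = 106.3486
  x_7 = 0.0598·94 + 0.0473·34 + 0.1353·31 + 0.0944·87 + 0.0724·97 + 0.0717·46 + 0.1237·61 + 1.1489·25 = 66.2235
Output multipliers (column sums of L):
  Finance: 1.7591
  Textiles: 1.6832
  Construction: 1.8435
  Services: 1.7768
  Agriculture: 1.6266
  Chemicals: 1.8120
  Energy: 1.7636
  Transport: 1.8253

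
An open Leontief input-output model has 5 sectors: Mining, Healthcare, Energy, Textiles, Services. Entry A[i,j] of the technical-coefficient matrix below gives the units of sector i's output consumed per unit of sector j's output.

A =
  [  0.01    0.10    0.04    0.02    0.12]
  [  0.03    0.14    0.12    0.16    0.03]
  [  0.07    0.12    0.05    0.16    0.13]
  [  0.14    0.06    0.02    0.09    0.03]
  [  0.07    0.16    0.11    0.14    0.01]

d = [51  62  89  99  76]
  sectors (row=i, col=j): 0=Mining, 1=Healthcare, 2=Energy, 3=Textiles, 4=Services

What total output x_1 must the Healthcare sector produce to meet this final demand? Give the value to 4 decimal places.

128.3739

Form M = I − A:
  [  0.99   -0.10   -0.04   -0.02   -0.12]
  [ -0.03    0.86   -0.12   -0.16   -0.03]
  [ -0.07   -0.12    0.95   -0.16   -0.13]
  [ -0.14   -0.06   -0.02    0.91   -0.03]
  [ -0.07   -0.16   -0.11   -0.14    0.99]
Leontief inverse L = M⁻¹:
  [  1.0439    0.1663    0.0837    0.0892    0.1453]
  [  0.0921    1.2308    0.1740    0.2612    0.0792]
  [  0.1354    0.2225    1.1125    0.2650    0.1773]
  [  0.1739    0.1199    0.0542    1.1436    0.0665]
  [  0.1283    0.2523    0.1653    0.2397    1.0623]
Total output x = L · d:
  x_0 = 1.0439·51 + 0.1663·62 + 0.0837·89 + 0.0892·99 + 0.1453·76 = 90.8749
  x_1 = 0.0921·51 + 1.2308·62 + 0.1740·89 + 0.2612·99 + 0.0792·76 = 128.3739
  x_2 = 0.1354·51 + 0.2225·62 + 1.1125·89 + 0.2650·99 + 0.1773·76 = 159.4188
  x_3 = 0.1739·51 + 0.1199·62 + 0.0542·89 + 1.1436·99 + 0.0665·76 = 139.4003
  x_4 = 0.1283·51 + 0.2523·62 + 0.1653·89 + 0.2397·99 + 1.0623·76 = 141.3669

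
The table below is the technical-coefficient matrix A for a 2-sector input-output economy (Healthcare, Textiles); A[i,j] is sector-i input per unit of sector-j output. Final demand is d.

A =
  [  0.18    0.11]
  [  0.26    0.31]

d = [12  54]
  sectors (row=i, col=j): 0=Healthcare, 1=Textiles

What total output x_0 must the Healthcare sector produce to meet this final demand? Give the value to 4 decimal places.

Form M = I − A:
  [  0.82   -0.11]
  [ -0.26    0.69]
Leontief inverse L = M⁻¹:
  [  1.2844    0.2048]
  [  0.4840    1.5264]
Total output x = L · d:
  x_0 = 1.2844·12 + 0.2048·54 = 26.4706
  x_1 = 0.4840·12 + 1.5264·54 = 88.2353

26.4706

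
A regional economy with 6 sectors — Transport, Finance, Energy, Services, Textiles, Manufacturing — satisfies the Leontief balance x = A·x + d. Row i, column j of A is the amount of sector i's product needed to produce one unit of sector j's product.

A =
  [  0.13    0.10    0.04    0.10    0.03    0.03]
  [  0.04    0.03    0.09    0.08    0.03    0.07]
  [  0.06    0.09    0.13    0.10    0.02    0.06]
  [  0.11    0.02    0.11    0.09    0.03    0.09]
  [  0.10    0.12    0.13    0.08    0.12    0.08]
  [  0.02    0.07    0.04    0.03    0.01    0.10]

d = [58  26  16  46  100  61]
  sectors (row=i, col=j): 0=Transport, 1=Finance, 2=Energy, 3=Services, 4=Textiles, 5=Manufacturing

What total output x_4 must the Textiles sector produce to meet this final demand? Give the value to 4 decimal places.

153.2220

Form M = I − A:
  [  0.87   -0.10   -0.04   -0.10   -0.03   -0.03]
  [ -0.04    0.97   -0.09   -0.08   -0.03   -0.07]
  [ -0.06   -0.09    0.87   -0.10   -0.02   -0.06]
  [ -0.11   -0.02   -0.11    0.91   -0.03   -0.09]
  [ -0.10   -0.12   -0.13   -0.08    0.88   -0.08]
  [ -0.02   -0.07   -0.04   -0.03   -0.01    0.90]
Leontief inverse L = M⁻¹:
  [  1.1920    0.1482    0.1025    0.1627    0.0545    0.0792]
  [  0.0832    1.0694    0.1428    0.1268    0.0481    0.1124]
  [  0.1178    0.1407    1.2020    0.1650    0.0431    0.1153]
  [  0.1708    0.0746    0.1759    1.1530    0.0533    0.1433]
  [  0.1839    0.1991    0.2315    0.1705    1.1623    0.1574]
  [  0.0459    0.0974    0.0752    0.0611    0.0216    1.1333]
Total output x = L · d:
  x_0 = 1.1920·58 + 0.1482·26 + 0.1025·16 + 0.1627·46 + 0.0545·100 + 0.0792·61 = 92.3865
  x_1 = 0.0832·58 + 1.0694·26 + 0.1428·16 + 0.1268·46 + 0.0481·100 + 0.1124·61 = 52.4198
  x_2 = 0.1178·58 + 0.1407·26 + 1.2020·16 + 0.1650·46 + 0.0431·100 + 0.1153·61 = 48.6571
  x_3 = 0.1708·58 + 0.0746·26 + 0.1759·16 + 1.1530·46 + 0.0533·100 + 0.1433·61 = 81.7634
  x_4 = 0.1839·58 + 0.1991·26 + 0.2315·16 + 0.1705·46 + 1.1623·100 + 0.1574·61 = 153.2220
  x_5 = 0.0459·58 + 0.0974·26 + 0.0752·16 + 0.0611·46 + 0.0216·100 + 1.1333·61 = 80.4984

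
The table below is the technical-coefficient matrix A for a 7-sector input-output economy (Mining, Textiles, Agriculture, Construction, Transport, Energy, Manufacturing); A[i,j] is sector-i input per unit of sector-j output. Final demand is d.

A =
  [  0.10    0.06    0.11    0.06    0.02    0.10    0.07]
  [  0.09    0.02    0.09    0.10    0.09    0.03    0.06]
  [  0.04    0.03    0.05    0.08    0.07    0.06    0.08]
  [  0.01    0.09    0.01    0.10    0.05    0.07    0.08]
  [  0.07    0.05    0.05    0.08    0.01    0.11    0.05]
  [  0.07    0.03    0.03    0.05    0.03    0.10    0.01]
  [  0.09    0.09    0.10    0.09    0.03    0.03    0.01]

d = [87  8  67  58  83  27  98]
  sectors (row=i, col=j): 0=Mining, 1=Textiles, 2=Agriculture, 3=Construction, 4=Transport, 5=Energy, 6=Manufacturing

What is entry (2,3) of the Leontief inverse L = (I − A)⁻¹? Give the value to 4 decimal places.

Form M = I − A:
  [  0.90   -0.06   -0.11   -0.06   -0.02   -0.10   -0.07]
  [ -0.09    0.98   -0.09   -0.10   -0.09   -0.03   -0.06]
  [ -0.04   -0.03    0.95   -0.08   -0.07   -0.06   -0.08]
  [ -0.01   -0.09   -0.01    0.90   -0.05   -0.07   -0.08]
  [ -0.07   -0.05   -0.05   -0.08    0.99   -0.11   -0.05]
  [ -0.07   -0.03   -0.03   -0.05   -0.03    0.90   -0.01]
  [ -0.09   -0.09   -0.10   -0.09   -0.03   -0.03    0.99]
Leontief inverse L = M⁻¹:
  [  1.1599    0.1069    0.1665    0.1302    0.0601    0.1649    0.1172]
  [  0.1424    1.0678    0.1401    0.1675    0.1244    0.0925    0.1069]
  [  0.0850    0.0703    1.0915    0.1370    0.0991    0.1112    0.1157]
  [  0.0552    0.1297    0.0510    1.1591    0.0821    0.1179    0.1149]
  [  0.1168    0.0885    0.0924    0.1361    1.0415    0.1628    0.0863]
  [  0.1063    0.0579    0.0616    0.0909    0.0521    1.1436    0.0375]
  [  0.1387    0.1301    0.1474    0.1532    0.0674    0.0849    1.0563]
Total output x = L · d:
  x_0 = 1.1599·87 + 0.1069·8 + 0.1665·67 + 0.1302·58 + 0.0601·83 + 0.1649·27 + 0.1172·98 = 141.3921
  x_1 = 0.1424·87 + 1.0678·8 + 0.1401·67 + 0.1675·58 + 0.1244·83 + 0.0925·27 + 0.1069·98 = 63.3279
  x_2 = 0.0850·87 + 0.0703·8 + 1.0915·67 + 0.1370·58 + 0.0991·83 + 0.1112·27 + 0.1157·98 = 111.5935
  x_3 = 0.0552·87 + 0.1297·8 + 0.0510·67 + 1.1591·58 + 0.0821·83 + 0.1179·27 + 0.1149·98 = 97.7373
  x_4 = 0.1168·87 + 0.0885·8 + 0.0924·67 + 0.1361·58 + 1.0415·83 + 0.1628·27 + 0.0863·98 = 124.2481
  x_5 = 0.1063·87 + 0.0579·8 + 0.0616·67 + 0.0909·58 + 0.0521·83 + 1.1436·27 + 0.0375·98 = 57.9913
  x_6 = 0.1387·87 + 0.1301·8 + 0.1474·67 + 0.1532·58 + 0.0674·83 + 0.0849·27 + 1.0563·98 = 143.2805

L[2,3] = 0.1370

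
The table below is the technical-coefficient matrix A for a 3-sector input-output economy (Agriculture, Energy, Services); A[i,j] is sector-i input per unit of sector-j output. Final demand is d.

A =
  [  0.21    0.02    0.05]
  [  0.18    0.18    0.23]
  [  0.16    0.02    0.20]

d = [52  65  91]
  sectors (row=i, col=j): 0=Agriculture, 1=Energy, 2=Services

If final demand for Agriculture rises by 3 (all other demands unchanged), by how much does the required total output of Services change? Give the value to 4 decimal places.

0.8020

Form M = I − A:
  [  0.79   -0.02   -0.05]
  [ -0.18    0.82   -0.23]
  [ -0.16   -0.02    0.80]
Leontief inverse L = M⁻¹:
  [  1.2918    0.0337    0.0904]
  [  0.3586    1.2375    0.3782]
  [  0.2673    0.0377    1.2775]
Total output x = L · d:
  x_0 = 1.2918·52 + 0.0337·65 + 0.0904·91 = 77.5952
  x_1 = 0.3586·52 + 1.2375·65 + 0.3782·91 = 133.4959
  x_2 = 0.2673·52 + 0.0377·65 + 1.2775·91 = 132.6064
Δx_2 = L[2,0] · Δd_0 = 0.2673 · 3 = 0.8020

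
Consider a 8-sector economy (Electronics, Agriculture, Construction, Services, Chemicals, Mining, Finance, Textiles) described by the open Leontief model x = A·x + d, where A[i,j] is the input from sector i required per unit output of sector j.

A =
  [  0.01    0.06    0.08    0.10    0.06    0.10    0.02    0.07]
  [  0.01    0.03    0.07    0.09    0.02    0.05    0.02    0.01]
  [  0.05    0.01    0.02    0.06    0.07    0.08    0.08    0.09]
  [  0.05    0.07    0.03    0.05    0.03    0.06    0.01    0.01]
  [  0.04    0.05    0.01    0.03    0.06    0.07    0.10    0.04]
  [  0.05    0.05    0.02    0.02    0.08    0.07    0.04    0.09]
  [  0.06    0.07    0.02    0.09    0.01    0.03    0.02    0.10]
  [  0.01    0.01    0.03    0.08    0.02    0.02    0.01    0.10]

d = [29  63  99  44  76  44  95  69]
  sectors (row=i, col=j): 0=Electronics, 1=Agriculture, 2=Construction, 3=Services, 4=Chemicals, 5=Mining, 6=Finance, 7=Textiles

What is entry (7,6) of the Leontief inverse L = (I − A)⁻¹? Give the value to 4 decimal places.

Form M = I − A:
  [  0.99   -0.06   -0.08   -0.10   -0.06   -0.10   -0.02   -0.07]
  [ -0.01    0.97   -0.07   -0.09   -0.02   -0.05   -0.02   -0.01]
  [ -0.05   -0.01    0.98   -0.06   -0.07   -0.08   -0.08   -0.09]
  [ -0.05   -0.07   -0.03    0.95   -0.03   -0.06   -0.01   -0.01]
  [ -0.04   -0.05   -0.01   -0.03    0.94   -0.07   -0.10   -0.04]
  [ -0.05   -0.05   -0.02   -0.02   -0.08    0.93   -0.04   -0.09]
  [ -0.06   -0.07   -0.02   -0.09   -0.01   -0.03    0.98   -0.10]
  [ -0.01   -0.01   -0.03   -0.08   -0.02   -0.02   -0.01    0.90]
Leontief inverse L = M⁻¹:
  [  1.0392    0.0932    0.1046    0.1457    0.0963    0.1466    0.0501    0.1184]
  [  0.0293    1.0516    0.0851    0.1179    0.0424    0.0799    0.0382    0.0379]
  [  0.0765    0.0436    1.0429    0.1056    0.1013    0.1211    0.1054    0.1402]
  [  0.0669    0.0925    0.0493    1.0810    0.0533    0.0919    0.0279    0.0378]
  [  0.0635    0.0805    0.0314    0.0713    1.0863    0.1059    0.1222    0.0822]
  [  0.0717    0.0782    0.0425    0.0619    0.1092    1.1080    0.0649    0.1343]
  [  0.0787    0.0962    0.0443    0.1323    0.0340    0.0649    1.0365    0.1363]
  [  0.0242    0.0270    0.0434    0.1070    0.0366    0.0424    0.0226    1.1272]
Total output x = L · d:
  x_0 = 1.0392·29 + 0.0932·63 + 0.1046·99 + 0.1457·44 + 0.0963·76 + 0.1466·44 + 0.0501·95 + 0.1184·69 = 79.4764
  x_1 = 0.0293·29 + 1.0516·63 + 0.0851·99 + 0.1179·44 + 0.0424·76 + 0.0799·44 + 0.0382·95 + 0.0379·69 = 93.6881
  x_2 = 0.0765·29 + 0.0436·63 + 1.0429·99 + 0.1056·44 + 0.1013·76 + 0.1211·44 + 0.1054·95 + 0.1402·69 = 145.5736
  x_3 = 0.0669·29 + 0.0925·63 + 0.0493·99 + 1.0810·44 + 0.0533·76 + 0.0919·44 + 0.0279·95 + 0.0378·69 = 73.5710
  x_4 = 0.0635·29 + 0.0805·63 + 0.0314·99 + 0.0713·44 + 1.0863·76 + 0.1059·44 + 0.1222·95 + 0.0822·69 = 117.6609
  x_5 = 0.0717·29 + 0.0782·63 + 0.0425·99 + 0.0619·44 + 0.1092·76 + 1.1080·44 + 0.0649·95 + 0.1343·69 = 86.4162
  x_6 = 0.0787·29 + 0.0962·63 + 0.0443·99 + 0.1323·44 + 0.0340·76 + 0.0649·44 + 1.0365·95 + 0.1363·69 = 131.8643
  x_7 = 0.0242·29 + 0.0270·63 + 0.0434·99 + 0.1070·44 + 0.0366·76 + 0.0424·44 + 0.0226·95 + 1.1272·69 = 95.9830

L[7,6] = 0.0226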